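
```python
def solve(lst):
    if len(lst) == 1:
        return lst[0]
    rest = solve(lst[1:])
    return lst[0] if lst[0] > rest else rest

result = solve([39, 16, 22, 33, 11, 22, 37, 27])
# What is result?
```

Recursive max over [39, 16, 22, 33, 11, 22, 37, 27] = 39

Answer: 39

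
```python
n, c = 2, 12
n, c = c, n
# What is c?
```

Trace:
`n, c = 2, 12` → n = 2; c = 12
`n, c = c, n` → n = 12; c = 2
So c = 2

Answer: 2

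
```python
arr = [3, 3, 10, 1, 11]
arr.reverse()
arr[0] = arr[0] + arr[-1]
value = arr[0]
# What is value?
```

Trace:
`arr = [3, 3, 10, 1, 11]` → arr = [3, 3, 10, 1, 11]
`arr.reverse()` → arr = [11, 1, 10, 3, 3]
`arr[0] = arr[0] + arr[-1]` → arr = [14, 1, 10, 3, 3]
`value = arr[0]` → value = 14
So value = 14

Answer: 14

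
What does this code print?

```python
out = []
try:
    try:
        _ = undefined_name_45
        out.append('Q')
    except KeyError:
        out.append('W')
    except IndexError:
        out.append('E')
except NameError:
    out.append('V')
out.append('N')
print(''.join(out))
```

Execution trace: 'V' (outer except NameError) → 'N' (after the try/except). Output: VN

Answer: VN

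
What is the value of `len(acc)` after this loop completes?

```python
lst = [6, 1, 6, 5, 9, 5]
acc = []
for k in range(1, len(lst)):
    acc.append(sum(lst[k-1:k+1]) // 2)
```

Number of 2-element averages
`acc` takes the values: [] → [3] → [3, 3] → [3, 3, 5] → [3, 3, 5, 7] → [3, 3, 5, 7, 7]
So `len(acc)` = 5

Answer: 5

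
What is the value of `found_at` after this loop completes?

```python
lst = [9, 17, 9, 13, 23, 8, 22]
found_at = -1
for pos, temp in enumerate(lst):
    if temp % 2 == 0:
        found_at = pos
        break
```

First even number index in [9, 17, 9, 13, 23, 8, 22]
`found_at` takes the values: -1 → 5

Answer: 5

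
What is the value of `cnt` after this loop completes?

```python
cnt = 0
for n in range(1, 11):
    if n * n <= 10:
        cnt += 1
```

Count numbers where n² ≤ 10
`cnt` takes the values: 0 → 1 → 2 → 3

Answer: 3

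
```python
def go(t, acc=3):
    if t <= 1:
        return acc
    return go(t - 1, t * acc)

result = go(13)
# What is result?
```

Accumulator trace (n, acc): (13, 3) -> (12, 39) -> (11, 468) -> (10, 5148) -> (9, 51480) -> (8, 463320) -> (7, 3706560) -> (6, 25945920) -> (5, 155675520) -> (4, 778377600) -> (3, 3113510400) -> (2, 9340531200) -> (1, 18681062400) -> return 18681062400

Answer: 18681062400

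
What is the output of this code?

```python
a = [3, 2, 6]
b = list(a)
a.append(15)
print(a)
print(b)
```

Key concept: list() constructor creates copy.
Step by step:
`a = [3, 2, 6]` → a = [3, 2, 6]
`b = list(a)` → b = [3, 2, 6]
`a.append(15)` → a = [3, 2, 6, 15]
`print(a)` → prints [3, 2, 6, 15]
`print(b)` → prints [3, 2, 6]

Answer:
[3, 2, 6, 15]
[3, 2, 6]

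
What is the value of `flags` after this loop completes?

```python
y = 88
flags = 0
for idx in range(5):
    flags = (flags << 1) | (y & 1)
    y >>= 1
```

Reverse lowest 5 bits of 88
`flags` takes the values: 0 → 1 → 3

Answer: 3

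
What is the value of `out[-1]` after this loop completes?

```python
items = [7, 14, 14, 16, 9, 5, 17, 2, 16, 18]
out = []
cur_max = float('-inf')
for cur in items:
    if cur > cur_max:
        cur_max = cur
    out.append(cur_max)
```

Running max ends at 18
`out` takes the values: [] → [7] → [7, 14] → [7, 14, 14] → [7, 14, 14, 16] → [7, 14, 14, 16, 16] → [7, 14, 14, 16, 16, 16] → [7, 14, 14, 16, 16, 16, 17] → [7, 14, 14, 16, 16, 16, 17, 17] → [7, 14, 14, 16, 16, 16, 17, 17, 17] → [7, 14, 14, 16, 16, 16, 17, 17, 17, 18]
So `out[-1]` = 18

Answer: 18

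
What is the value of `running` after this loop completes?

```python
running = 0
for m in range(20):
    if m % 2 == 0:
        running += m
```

Sum of even numbers 0 to 19
`running` takes the values: 0 → 2 → 6 → 12 → 20 → 30 → 42 → 56 → 72 → 90

Answer: 90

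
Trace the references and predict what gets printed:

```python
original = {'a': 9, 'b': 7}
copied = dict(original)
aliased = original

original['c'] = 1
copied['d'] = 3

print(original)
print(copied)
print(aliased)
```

Key concept: dict() creates copy, assignment creates alias.
Step by step:
`original = {'a': 9, 'b': 7}` → original = {'a': 9, 'b': 7}
`copied = dict(original)` → copied = {'a': 9, 'b': 7}
`aliased = original` → aliased = {'a': 9, 'b': 7} (same object as original)
`original['c'] = 1` → original = {'a': 9, 'b': 7, 'c': 1} (same object as aliased); aliased = {'a': 9, 'b': 7, 'c': 1} (same object as original)
`copied['d'] = 3` → copied = {'a': 9, 'b': 7, 'd': 3}
`print(original)` → prints {'a': 9, 'b': 7, 'c': 1}
`print(copied)` → prints {'a': 9, 'b': 7, 'd': 3}
`print(aliased)` → prints {'a': 9, 'b': 7, 'c': 1}

Answer:
{'a': 9, 'b': 7, 'c': 1}
{'a': 9, 'b': 7, 'd': 3}
{'a': 9, 'b': 7, 'c': 1}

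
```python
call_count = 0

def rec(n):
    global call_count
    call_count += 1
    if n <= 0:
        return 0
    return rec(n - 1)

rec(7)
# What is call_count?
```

Linear recursion stepping by 1: 8 calls from n=7 down to ≤0.

Answer: 8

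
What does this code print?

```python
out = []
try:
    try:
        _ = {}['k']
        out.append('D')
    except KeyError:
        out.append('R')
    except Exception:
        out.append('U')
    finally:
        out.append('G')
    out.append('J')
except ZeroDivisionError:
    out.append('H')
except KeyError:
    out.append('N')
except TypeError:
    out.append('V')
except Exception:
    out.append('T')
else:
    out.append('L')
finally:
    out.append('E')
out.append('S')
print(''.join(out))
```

Execution trace: 'R' (inner except KeyError) → 'G' (inner finally) → 'J' (try body, no exception) → 'L' (else) → 'E' (finally) → 'S' (after the try/except). Output: RGJLES

Answer: RGJLES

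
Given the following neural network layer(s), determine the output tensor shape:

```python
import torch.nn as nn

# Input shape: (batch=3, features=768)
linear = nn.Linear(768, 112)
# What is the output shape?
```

Input: (3, 768) -> Output: (3, 112)

Answer: (3, 112)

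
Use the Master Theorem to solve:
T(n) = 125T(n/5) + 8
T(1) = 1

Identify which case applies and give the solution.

a=125, b=5, f(n)=8. log_5(125) = 3. Since c=0 < 3, Case 1 applies: T(n) = Θ(n^log_b(a)) = O(n^3).

Answer: O(n^3) - Case 1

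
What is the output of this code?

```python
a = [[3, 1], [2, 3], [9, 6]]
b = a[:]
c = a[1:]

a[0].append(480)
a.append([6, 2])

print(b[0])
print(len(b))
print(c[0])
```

Key concept: slice with nested mutation.
Step by step:
`a = [[3, 1], [2, 3], [9, 6]]` → a = [[3, 1], [2, 3], [9, 6]]
`b = a[:]` → b = [[3, 1], [2, 3], [9, 6]]
`c = a[1:]` → c = [[2, 3], [9, 6]]
`a[0].append(480)` → a = [[3, 1, 480], [2, 3], [9, 6]]; b = [[3, 1, 480], [2, 3], [9, 6]]
`a.append([6, 2])` → a = [[3, 1, 480], [2, 3], [9, 6], [6, 2]]
`print(b[0])` → prints [3, 1, 480]
`print(len(b))` → prints 3
`print(c[0])` → prints [2, 3]

Answer:
[3, 1, 480]
3
[2, 3]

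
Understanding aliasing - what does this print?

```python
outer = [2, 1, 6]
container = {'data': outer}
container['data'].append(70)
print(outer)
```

Key concept: dict holds reference to list.
Step by step:
`outer = [2, 1, 6]` → outer = [2, 1, 6]
`container = {'data': outer}` → container = {'data': [2, 1, 6]}
`container['data'].append(70)` → outer = [2, 1, 6, 70]; container = {'data': [2, 1, 6, 70]}
`print(outer)` → prints [2, 1, 6, 70]

Answer: [2, 1, 6, 70]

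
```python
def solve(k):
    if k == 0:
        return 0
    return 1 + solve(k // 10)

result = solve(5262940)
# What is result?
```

Count of digits of 5262940: 7

Answer: 7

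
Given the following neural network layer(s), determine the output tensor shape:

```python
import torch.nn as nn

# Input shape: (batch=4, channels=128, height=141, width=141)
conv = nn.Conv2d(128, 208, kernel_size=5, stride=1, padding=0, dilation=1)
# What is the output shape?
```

Input: (4, 128, 141, 141) -> Output: (4, 208, 137, 137)

Answer: (4, 208, 137, 137)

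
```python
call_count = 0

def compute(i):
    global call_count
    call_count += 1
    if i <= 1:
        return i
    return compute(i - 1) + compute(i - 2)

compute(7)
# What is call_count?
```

Calls(i) = 1 + Calls(i-1) + Calls(i-2); Calls(0)=Calls(1)=1. For i=7 this gives 41.

Answer: 41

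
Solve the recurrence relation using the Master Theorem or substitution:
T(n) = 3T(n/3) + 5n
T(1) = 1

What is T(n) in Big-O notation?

By Master Theorem: a=3, b=3, f(n)=5n. Since log_3(3) = 1 and f(n) = Θ(n^1), Case 2 applies. T(n) = O(n log n).

Answer: O(n log n)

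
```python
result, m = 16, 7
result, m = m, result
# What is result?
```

Trace:
`result, m = 16, 7` → result = 16; m = 7
`result, m = m, result` → result = 7; m = 16
So result = 7

Answer: 7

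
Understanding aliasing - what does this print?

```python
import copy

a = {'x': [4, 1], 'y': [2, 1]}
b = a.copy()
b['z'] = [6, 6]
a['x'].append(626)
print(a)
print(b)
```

Key concept: shallow copy of dict with mutable values.
Step by step:
`a = {'x': [4, 1], 'y': [2, 1]}` → a = {'x': [4, 1], 'y': [2, 1]}
`b = a.copy()` → b = {'x': [4, 1], 'y': [2, 1]}
`b['z'] = [6, 6]` → b = {'x': [4, 1], 'y': [2, 1], 'z': [6, 6]}
`a['x'].append(626)` → a = {'x': [4, 1, 626], 'y': [2, 1]}; b = {'x': [4, 1, 626], 'y': [2, 1], 'z': [6, 6]}
`print(a)` → prints {'x': [4, 1, 626], 'y': [2, 1]}
`print(b)` → prints {'x': [4, 1, 626], 'y': [2, 1], 'z': [6, 6]}

Answer:
{'x': [4, 1, 626], 'y': [2, 1]}
{'x': [4, 1, 626], 'y': [2, 1], 'z': [6, 6]}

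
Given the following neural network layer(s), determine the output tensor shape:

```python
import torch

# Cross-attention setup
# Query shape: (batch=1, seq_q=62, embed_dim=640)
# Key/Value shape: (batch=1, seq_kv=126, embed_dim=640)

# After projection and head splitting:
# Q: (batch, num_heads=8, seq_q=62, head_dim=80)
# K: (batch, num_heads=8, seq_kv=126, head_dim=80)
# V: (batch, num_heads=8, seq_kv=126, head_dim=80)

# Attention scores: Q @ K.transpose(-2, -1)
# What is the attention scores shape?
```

Input: (1, 62, 640) -> Output: (1, 8, 62, 126)

Answer: (1, 8, 62, 126)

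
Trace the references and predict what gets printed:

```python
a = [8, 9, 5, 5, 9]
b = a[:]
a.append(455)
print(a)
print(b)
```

Key concept: slice [:] creates copy.
Step by step:
`a = [8, 9, 5, 5, 9]` → a = [8, 9, 5, 5, 9]
`b = a[:]` → b = [8, 9, 5, 5, 9]
`a.append(455)` → a = [8, 9, 5, 5, 9, 455]
`print(a)` → prints [8, 9, 5, 5, 9, 455]
`print(b)` → prints [8, 9, 5, 5, 9]

Answer:
[8, 9, 5, 5, 9, 455]
[8, 9, 5, 5, 9]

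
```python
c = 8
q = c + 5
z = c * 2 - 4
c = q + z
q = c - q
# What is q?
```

Trace:
`c = 8` → c = 8
`q = c + 5` → q = 13
`z = c * 2 - 4` → z = 12
`c = q + z` → c = 25
`q = c - q` → q = 12
So q = 12

Answer: 12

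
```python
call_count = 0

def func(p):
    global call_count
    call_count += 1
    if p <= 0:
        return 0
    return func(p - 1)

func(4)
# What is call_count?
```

Linear recursion stepping by 1: 5 calls from p=4 down to ≤0.

Answer: 5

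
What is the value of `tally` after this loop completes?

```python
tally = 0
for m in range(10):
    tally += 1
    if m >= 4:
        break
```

Loop breaks when m reaches 4, tally is 5
`tally` takes the values: 0 → 1 → 2 → 3 → 4 → 5

Answer: 5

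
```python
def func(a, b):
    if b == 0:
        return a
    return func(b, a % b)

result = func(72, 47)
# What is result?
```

func(72, 47) -> func(47, 25) -> func(25, 22) -> func(22, 3) -> func(3, 1) -> func(1, 0) -> 1

Answer: 1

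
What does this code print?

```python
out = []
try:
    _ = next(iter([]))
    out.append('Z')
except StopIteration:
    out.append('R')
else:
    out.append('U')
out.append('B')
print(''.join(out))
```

Execution trace: 'R' (except StopIteration) → 'B' (after the try/except). Output: RB

Answer: RB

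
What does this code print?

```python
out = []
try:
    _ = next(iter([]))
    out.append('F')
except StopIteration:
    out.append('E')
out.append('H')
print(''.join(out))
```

Execution trace: 'E' (except StopIteration) → 'H' (after the try/except). Output: EH

Answer: EH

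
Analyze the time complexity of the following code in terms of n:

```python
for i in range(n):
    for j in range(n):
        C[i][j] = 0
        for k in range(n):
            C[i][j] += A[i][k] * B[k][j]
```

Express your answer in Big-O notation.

This is Naive matrix multiplication. Time complexity: O(n³).

Answer: O(n³)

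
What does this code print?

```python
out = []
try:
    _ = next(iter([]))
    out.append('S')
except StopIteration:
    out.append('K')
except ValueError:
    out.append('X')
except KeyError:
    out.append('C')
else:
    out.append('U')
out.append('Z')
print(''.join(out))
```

Execution trace: 'K' (except StopIteration) → 'Z' (after the try/except). Output: KZ

Answer: KZ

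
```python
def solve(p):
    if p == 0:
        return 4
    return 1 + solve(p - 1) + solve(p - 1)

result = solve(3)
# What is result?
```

solve(p) = 1 + 2·solve(p-1), solve(0)=4. Closed form: (4+1)·2^3 - 1 = 39.

Answer: 39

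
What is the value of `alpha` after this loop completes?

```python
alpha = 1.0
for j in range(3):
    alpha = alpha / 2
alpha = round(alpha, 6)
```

Halving LR 3 times: 1 / 2^3
`alpha` takes the values: 1.0 → 0.5 → 0.25 → 0.125

Answer: 0.125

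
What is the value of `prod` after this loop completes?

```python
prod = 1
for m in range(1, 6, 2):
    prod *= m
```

Product of 1, 3, 5, ... up to 5
`prod` takes the values: 1 → 3 → 15

Answer: 15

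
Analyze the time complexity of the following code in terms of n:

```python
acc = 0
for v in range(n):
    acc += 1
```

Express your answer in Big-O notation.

Each loop level contributes: n. Multiplying the contributions gives O(n).

Answer: O(n)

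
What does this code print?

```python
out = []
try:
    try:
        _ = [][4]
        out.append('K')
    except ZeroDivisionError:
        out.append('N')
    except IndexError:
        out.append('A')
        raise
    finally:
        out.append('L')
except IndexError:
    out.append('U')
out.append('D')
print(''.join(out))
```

Execution trace: 'A' (except IndexError) → 'L' (finally) → 'U' (outer except IndexError) → 'D' (after the try/except). Output: ALUD

Answer: ALUD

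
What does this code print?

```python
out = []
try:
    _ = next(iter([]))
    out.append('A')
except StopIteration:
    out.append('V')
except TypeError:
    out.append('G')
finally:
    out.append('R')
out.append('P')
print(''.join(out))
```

Execution trace: 'V' (except StopIteration) → 'R' (finally) → 'P' (after the try/except). Output: VRP

Answer: VRP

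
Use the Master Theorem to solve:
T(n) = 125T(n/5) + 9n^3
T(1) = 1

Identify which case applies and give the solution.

a=125, b=5, f(n)=9n^3. log_5(125) = 3. Since c=3 = 3, Case 2 applies: T(n) = Θ(n^log_b(a) · log n) = O(n^3 log n).

Answer: O(n^3 log n) - Case 2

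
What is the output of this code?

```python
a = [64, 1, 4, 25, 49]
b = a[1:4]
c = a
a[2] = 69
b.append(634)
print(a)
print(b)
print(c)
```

Key concept: slice vs alias.
Step by step:
`a = [64, 1, 4, 25, 49]` → a = [64, 1, 4, 25, 49]
`b = a[1:4]` → b = [1, 4, 25]
`c = a` → c = [64, 1, 4, 25, 49] (same object as a)
`a[2] = 69` → a = [64, 1, 69, 25, 49] (same object as c); c = [64, 1, 69, 25, 49] (same object as a)
`b.append(634)` → b = [1, 4, 25, 634]
`print(a)` → prints [64, 1, 69, 25, 49]
`print(b)` → prints [1, 4, 25, 634]
`print(c)` → prints [64, 1, 69, 25, 49]

Answer:
[64, 1, 69, 25, 49]
[1, 4, 25, 634]
[64, 1, 69, 25, 49]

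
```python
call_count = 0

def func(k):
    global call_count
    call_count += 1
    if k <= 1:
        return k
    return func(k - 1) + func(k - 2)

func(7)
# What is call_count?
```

Calls(k) = 1 + Calls(k-1) + Calls(k-2); Calls(0)=Calls(1)=1. For k=7 this gives 41.

Answer: 41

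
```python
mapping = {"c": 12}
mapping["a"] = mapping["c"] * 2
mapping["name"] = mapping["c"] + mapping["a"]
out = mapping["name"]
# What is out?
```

Trace:
`mapping = {"c": 12}` → mapping = {'c': 12}
`mapping["a"] = mapping["c"] * 2` → mapping = {'c': 12, 'a': 24}
`mapping["name"] = mapping["c"] + mapping["a"]` → mapping = {'c': 12, 'a': 24, 'name': 36}
`out = mapping["name"]` → out = 36
So out = 36

Answer: 36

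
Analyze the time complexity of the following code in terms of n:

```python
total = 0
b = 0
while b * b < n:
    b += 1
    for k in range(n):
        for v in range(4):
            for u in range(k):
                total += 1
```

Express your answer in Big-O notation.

Each loop level contributes: √n × n × 1 × n. Multiplying the contributions gives O(n^2√n).

Answer: O(n^2√n)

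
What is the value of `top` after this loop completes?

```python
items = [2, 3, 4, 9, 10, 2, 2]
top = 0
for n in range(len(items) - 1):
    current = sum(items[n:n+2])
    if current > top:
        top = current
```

Max sum of 2-element window in [2, 3, 4, 9, 10, 2, 2]
`top` takes the values: 0 → 5 → 7 → 13 → 19

Answer: 19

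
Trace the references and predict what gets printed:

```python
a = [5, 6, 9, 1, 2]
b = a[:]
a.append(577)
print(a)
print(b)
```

Key concept: slice [:] creates copy.
Step by step:
`a = [5, 6, 9, 1, 2]` → a = [5, 6, 9, 1, 2]
`b = a[:]` → b = [5, 6, 9, 1, 2]
`a.append(577)` → a = [5, 6, 9, 1, 2, 577]
`print(a)` → prints [5, 6, 9, 1, 2, 577]
`print(b)` → prints [5, 6, 9, 1, 2]

Answer:
[5, 6, 9, 1, 2, 577]
[5, 6, 9, 1, 2]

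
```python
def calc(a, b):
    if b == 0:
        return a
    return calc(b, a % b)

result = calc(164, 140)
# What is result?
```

calc(164, 140) -> calc(140, 24) -> calc(24, 20) -> calc(20, 4) -> calc(4, 0) -> 4

Answer: 4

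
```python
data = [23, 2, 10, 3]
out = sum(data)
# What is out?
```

Trace:
`data = [23, 2, 10, 3]` → data = [23, 2, 10, 3]
`out = sum(data)` → out = 38
So out = 38

Answer: 38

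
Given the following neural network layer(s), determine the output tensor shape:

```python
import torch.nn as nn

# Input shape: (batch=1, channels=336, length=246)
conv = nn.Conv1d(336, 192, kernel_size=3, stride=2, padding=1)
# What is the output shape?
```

Input: (1, 336, 246) -> Output: (1, 192, 123)

Answer: (1, 192, 123)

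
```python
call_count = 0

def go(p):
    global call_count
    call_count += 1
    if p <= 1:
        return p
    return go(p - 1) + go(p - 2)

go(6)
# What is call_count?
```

Calls(p) = 1 + Calls(p-1) + Calls(p-2); Calls(0)=Calls(1)=1. For p=6 this gives 25.

Answer: 25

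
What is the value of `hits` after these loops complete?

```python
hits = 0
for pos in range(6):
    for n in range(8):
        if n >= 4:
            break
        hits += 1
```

Inner breaks at 4, outer runs 6 times
`hits` takes the values: 0 → 1 → 2 → 3 → 4 → 5 → 6 → 7 → 8 → 9 → 10 → 11 → 12 → 13 → 14 → 15 → 16 → 17 → 18 → 19 → 20 → 21 → 22 → 23 → 24

Answer: 24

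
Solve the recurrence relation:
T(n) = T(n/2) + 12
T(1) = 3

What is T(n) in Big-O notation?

Each step divides n by 2 and adds 12. After log_2(n) steps we reach T(1)=3. So T(n) = 12·log_2(n) + 3 = O(log n).

Answer: O(log n)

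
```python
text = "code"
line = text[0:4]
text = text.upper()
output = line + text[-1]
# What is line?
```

Trace:
`text = "code"` → text = 'code'
`line = text[0:4]` → line = 'code'
`text = text.upper()` → text = 'CODE'
`output = line + text[-1]` → output = 'codeE'
So line = 'code'

Answer: 'code'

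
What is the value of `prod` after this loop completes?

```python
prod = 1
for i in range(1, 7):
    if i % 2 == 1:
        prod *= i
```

Product of odd numbers 1 to 6
`prod` takes the values: 1 → 3 → 15

Answer: 15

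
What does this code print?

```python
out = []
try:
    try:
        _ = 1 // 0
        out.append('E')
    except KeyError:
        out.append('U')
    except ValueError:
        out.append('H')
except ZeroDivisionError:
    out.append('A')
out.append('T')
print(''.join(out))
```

Execution trace: 'A' (outer except ZeroDivisionError) → 'T' (after the try/except). Output: AT

Answer: AT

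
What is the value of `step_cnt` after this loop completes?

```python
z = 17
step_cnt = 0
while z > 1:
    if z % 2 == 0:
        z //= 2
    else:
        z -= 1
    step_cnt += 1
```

Steps to reduce 17 to 1
`step_cnt` takes the values: 0 → 1 → 2 → 3 → 4 → 5

Answer: 5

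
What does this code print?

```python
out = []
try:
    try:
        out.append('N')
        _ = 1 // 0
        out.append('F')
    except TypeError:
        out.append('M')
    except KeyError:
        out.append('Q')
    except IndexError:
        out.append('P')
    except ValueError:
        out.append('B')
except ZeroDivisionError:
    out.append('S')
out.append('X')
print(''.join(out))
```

Execution trace: 'N' (try body) → 'S' (outer except ZeroDivisionError) → 'X' (after the try/except). Output: NSX

Answer: NSX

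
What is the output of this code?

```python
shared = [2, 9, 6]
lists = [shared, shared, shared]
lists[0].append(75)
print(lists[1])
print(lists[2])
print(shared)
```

Key concept: list of same reference.
Step by step:
`shared = [2, 9, 6]` → shared = [2, 9, 6]
`lists = [shared, shared, shared]` → lists = [[2, 9, 6], [2, 9, 6], [2, 9, 6]]
`lists[0].append(75)` → shared = [2, 9, 6, 75]; lists = [[2, 9, 6, 75], [2, 9, 6, 75], [2, 9, 6, 75]]
`print(lists[1])` → prints [2, 9, 6, 75]
`print(lists[2])` → prints [2, 9, 6, 75]
`print(shared)` → prints [2, 9, 6, 75]

Answer:
[2, 9, 6, 75]
[2, 9, 6, 75]
[2, 9, 6, 75]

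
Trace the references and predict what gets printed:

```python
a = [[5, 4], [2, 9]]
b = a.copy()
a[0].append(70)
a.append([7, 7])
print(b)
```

Key concept: shallow copy with nested lists.
Step by step:
`a = [[5, 4], [2, 9]]` → a = [[5, 4], [2, 9]]
`b = a.copy()` → b = [[5, 4], [2, 9]]
`a[0].append(70)` → a = [[5, 4, 70], [2, 9]]; b = [[5, 4, 70], [2, 9]]
`a.append([7, 7])` → a = [[5, 4, 70], [2, 9], [7, 7]]
`print(b)` → prints [[5, 4, 70], [2, 9]]

Answer: [[5, 4, 70], [2, 9]]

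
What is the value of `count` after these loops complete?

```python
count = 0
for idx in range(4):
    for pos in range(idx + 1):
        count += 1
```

Triangle: 1 + 2 + ... + 4
`count` takes the values: 0 → 1 → 2 → 3 → 4 → 5 → 6 → 7 → 8 → 9 → 10

Answer: 10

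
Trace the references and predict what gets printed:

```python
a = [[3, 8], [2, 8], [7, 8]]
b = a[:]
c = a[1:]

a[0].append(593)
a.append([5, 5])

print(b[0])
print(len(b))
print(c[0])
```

Key concept: slice with nested mutation.
Step by step:
`a = [[3, 8], [2, 8], [7, 8]]` → a = [[3, 8], [2, 8], [7, 8]]
`b = a[:]` → b = [[3, 8], [2, 8], [7, 8]]
`c = a[1:]` → c = [[2, 8], [7, 8]]
`a[0].append(593)` → a = [[3, 8, 593], [2, 8], [7, 8]]; b = [[3, 8, 593], [2, 8], [7, 8]]
`a.append([5, 5])` → a = [[3, 8, 593], [2, 8], [7, 8], [5, 5]]
`print(b[0])` → prints [3, 8, 593]
`print(len(b))` → prints 3
`print(c[0])` → prints [2, 8]

Answer:
[3, 8, 593]
3
[2, 8]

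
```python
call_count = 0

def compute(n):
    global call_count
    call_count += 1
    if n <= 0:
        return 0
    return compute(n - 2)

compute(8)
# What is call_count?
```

Linear recursion stepping by 2: 5 calls from n=8 down to ≤0.

Answer: 5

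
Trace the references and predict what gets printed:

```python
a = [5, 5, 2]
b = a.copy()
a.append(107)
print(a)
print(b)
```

Key concept: list.copy() creates independent copy.
Step by step:
`a = [5, 5, 2]` → a = [5, 5, 2]
`b = a.copy()` → b = [5, 5, 2]
`a.append(107)` → a = [5, 5, 2, 107]
`print(a)` → prints [5, 5, 2, 107]
`print(b)` → prints [5, 5, 2]

Answer:
[5, 5, 2, 107]
[5, 5, 2]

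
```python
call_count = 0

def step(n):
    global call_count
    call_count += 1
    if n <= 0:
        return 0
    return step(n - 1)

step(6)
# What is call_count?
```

Linear recursion stepping by 1: 7 calls from n=6 down to ≤0.

Answer: 7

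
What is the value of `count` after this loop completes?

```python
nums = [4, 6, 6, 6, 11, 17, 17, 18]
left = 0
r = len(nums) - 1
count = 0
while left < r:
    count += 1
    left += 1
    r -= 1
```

Iterations until pointers meet (list length 8)
`count` takes the values: 0 → 1 → 2 → 3 → 4

Answer: 4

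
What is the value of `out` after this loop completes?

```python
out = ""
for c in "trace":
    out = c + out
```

Reverse 'trace'
`out` takes the values: "" → "t" → "rt" → "art" → "cart" → "ecart"

Answer: "ecart"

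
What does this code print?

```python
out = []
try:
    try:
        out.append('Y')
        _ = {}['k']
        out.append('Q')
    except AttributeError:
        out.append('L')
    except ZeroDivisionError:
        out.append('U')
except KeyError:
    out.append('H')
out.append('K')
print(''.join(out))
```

Execution trace: 'Y' (try body) → 'H' (outer except KeyError) → 'K' (after the try/except). Output: YHK

Answer: YHK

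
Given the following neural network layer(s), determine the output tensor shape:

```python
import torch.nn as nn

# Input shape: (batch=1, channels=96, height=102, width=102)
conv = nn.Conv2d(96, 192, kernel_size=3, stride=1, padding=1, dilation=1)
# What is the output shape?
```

Input: (1, 96, 102, 102) -> Output: (1, 192, 102, 102)

Answer: (1, 192, 102, 102)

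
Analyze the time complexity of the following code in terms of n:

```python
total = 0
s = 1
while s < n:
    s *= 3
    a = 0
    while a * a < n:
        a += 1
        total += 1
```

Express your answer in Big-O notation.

Each loop level contributes: log n × √n. Multiplying the contributions gives O(√n log n).

Answer: O(√n log n)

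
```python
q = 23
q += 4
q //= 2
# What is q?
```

Trace:
`q = 23` → q = 23
`q += 4` → q = 27
`q //= 2` → q = 13
So q = 13

Answer: 13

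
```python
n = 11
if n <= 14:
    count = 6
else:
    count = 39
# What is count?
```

Trace:
`n = 11` → n = 11
`if n <= 14: ...` → n <= 14 is True → count = 6
So count = 6

Answer: 6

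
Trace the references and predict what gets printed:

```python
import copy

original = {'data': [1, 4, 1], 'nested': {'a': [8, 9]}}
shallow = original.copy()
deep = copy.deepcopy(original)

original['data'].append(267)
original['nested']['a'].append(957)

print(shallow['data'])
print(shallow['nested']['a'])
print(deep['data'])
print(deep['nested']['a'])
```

Key concept: comparing shallow vs deep copy.
Step by step:
`original = {'data': [1, 4, 1], 'nested': {'a': [8, 9]}}` → original = {'data': [1, 4, 1], 'nested': {'a': [8, 9]}}
`shallow = original.copy()` → shallow = {'data': [1, 4, 1], 'nested': {'a': [8, 9]}}
`deep = copy.deepcopy(original)` → deep = {'data': [1, 4, 1], 'nested': {'a': [8, 9]}}
`original['data'].append(267)` → original = {'data': [1, 4, 1, 267], 'nested': {'a': [8, 9]}}; shallow = {'data': [1, 4, 1, 267], 'nested': {'a': [8, 9]}}
`original['nested']['a'].append(957)` → original = {'data': [1, 4, 1, 267], 'nested': {'a': [8, 9, 957]}}; shallow = {'data': [1, 4, 1, 267], 'nested': {'a': [8, 9, 957]}}
`print(shallow['data'])` → prints [1, 4, 1, 267]
`print(shallow['nested']['a'])` → prints [8, 9, 957]
`print(deep['data'])` → prints [1, 4, 1]
`print(deep['nested']['a'])` → prints [8, 9]

Answer:
[1, 4, 1, 267]
[8, 9, 957]
[1, 4, 1]
[8, 9]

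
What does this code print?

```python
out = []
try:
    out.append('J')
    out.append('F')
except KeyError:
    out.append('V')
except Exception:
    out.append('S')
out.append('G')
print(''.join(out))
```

Execution trace: 'J' (try body) → 'F' (try body, no exception) → 'G' (after the try/except). Output: JFG

Answer: JFG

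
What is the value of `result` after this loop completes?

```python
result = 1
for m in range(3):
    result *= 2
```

2^3 = 8
`result` takes the values: 1 → 2 → 4 → 8

Answer: 8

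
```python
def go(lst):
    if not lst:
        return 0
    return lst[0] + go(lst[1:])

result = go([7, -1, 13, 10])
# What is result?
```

7 + (-1) + 13 + 10 + 0 = 29

Answer: 29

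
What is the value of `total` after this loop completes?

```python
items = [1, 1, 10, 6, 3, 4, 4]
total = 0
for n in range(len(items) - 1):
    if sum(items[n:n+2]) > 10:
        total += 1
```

Count windows with sum > 10
`total` takes the values: 0 → 1 → 2

Answer: 2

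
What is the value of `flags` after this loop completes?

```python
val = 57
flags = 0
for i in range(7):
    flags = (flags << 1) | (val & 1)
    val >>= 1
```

Reverse lowest 7 bits of 57
`flags` takes the values: 0 → 1 → 2 → 4 → 9 → 19 → 39 → 78

Answer: 78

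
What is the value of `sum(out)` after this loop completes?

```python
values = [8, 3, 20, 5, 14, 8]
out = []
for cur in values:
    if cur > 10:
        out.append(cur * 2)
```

Sum of doubled values > 10
`out` takes the values: [] → [40] → [40, 28]
So `sum(out)` = 68

Answer: 68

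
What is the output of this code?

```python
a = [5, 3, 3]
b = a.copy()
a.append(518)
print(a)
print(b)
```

Key concept: list.copy() creates independent copy.
Step by step:
`a = [5, 3, 3]` → a = [5, 3, 3]
`b = a.copy()` → b = [5, 3, 3]
`a.append(518)` → a = [5, 3, 3, 518]
`print(a)` → prints [5, 3, 3, 518]
`print(b)` → prints [5, 3, 3]

Answer:
[5, 3, 3, 518]
[5, 3, 3]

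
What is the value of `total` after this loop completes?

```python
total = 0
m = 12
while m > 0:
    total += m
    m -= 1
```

Sum 12 down to 1
`total` takes the values: 0 → 12 → 23 → 33 → 42 → 50 → 57 → 63 → 68 → 72 → 75 → 77 → 78

Answer: 78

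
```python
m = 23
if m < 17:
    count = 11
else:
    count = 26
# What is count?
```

Trace:
`m = 23` → m = 23
`if m < 17: ...` → m < 17 is False, take else branch → count = 26
So count = 26

Answer: 26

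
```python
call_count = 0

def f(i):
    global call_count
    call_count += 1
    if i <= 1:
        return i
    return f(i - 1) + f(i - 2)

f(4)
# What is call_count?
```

Calls(i) = 1 + Calls(i-1) + Calls(i-2); Calls(0)=Calls(1)=1. For i=4 this gives 9.

Answer: 9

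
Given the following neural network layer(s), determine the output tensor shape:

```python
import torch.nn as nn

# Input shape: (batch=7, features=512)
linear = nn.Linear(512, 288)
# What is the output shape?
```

Input: (7, 512) -> Output: (7, 288)

Answer: (7, 288)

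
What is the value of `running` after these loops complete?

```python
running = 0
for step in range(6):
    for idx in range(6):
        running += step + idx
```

Sum of all step+idx for step,idx in 6x6
`running` takes the values: 0 → 1 → 3 → 6 → 10 → 15 → 16 → 18 → 21 → 25 → 30 → 36 → 38 → 41 → 45 → 50 → 56 → 63 → 66 → 70 → 75 → 81 → 88 → 96 → 100 → 105 → 111 → 118 → 126 → 135 → 140 → 146 → 153 → 161 → 170 → 180

Answer: 180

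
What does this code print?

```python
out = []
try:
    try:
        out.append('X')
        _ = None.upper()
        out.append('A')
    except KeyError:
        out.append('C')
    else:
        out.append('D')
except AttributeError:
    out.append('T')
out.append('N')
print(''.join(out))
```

Execution trace: 'X' (inner try body) → 'T' (outer except AttributeError) → 'N' (after the try/except). Output: XTN

Answer: XTN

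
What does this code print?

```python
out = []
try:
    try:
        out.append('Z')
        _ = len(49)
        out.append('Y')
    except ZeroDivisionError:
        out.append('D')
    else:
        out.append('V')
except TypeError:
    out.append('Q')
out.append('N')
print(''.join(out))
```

Execution trace: 'Z' (try body) → 'Q' (outer except TypeError) → 'N' (after the try/except). Output: ZQN

Answer: ZQN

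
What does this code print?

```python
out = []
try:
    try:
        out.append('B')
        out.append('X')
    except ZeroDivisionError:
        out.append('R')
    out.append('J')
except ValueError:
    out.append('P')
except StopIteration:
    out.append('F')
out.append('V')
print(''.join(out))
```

Execution trace: 'B' (inner try body) → 'X' (inner try body, no exception) → 'J' (try body, no exception) → 'V' (after the try/except). Output: BXJV

Answer: BXJV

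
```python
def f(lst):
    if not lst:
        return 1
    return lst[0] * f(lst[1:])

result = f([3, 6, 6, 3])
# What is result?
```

Product over [3, 6, 6, 3] = 3 * 6 * 6 * 3 = 324

Answer: 324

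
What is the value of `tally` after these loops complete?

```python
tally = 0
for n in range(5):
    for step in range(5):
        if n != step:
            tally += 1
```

5² - 5 (exclude diagonal)
`tally` takes the values: 0 → 1 → 2 → 3 → 4 → 5 → 6 → 7 → 8 → 9 → 10 → 11 → 12 → 13 → 14 → 15 → 16 → 17 → 18 → 19 → 20

Answer: 20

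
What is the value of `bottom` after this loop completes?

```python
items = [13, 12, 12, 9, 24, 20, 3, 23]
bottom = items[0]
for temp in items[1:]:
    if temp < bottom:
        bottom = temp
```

Minimum of [13, 12, 12, 9, 24, 20, 3, 23]
`bottom` takes the values: 13 → 12 → 9 → 3

Answer: 3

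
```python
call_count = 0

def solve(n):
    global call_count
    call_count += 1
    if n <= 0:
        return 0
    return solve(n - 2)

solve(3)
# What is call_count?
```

Linear recursion stepping by 2: 3 calls from n=3 down to ≤0.

Answer: 3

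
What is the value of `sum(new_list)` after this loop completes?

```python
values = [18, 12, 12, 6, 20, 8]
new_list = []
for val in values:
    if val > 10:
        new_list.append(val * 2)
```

Sum of doubled values > 10
`new_list` takes the values: [] → [36] → [36, 24] → [36, 24, 24] → [36, 24, 24, 40]
So `sum(new_list)` = 124

Answer: 124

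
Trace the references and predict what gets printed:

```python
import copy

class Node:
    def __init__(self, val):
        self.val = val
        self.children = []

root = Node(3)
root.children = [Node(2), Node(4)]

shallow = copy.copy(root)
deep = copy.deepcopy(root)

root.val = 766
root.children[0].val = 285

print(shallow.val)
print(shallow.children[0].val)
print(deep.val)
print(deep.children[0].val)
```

Key concept: deep copy with custom objects.
Step by step:
`root = Node(3)` → root = Node(val=3, children=[])
`root.children = [Node(2), Node(4)]` → root = Node(val=3, children=[Node(val=2, children=[]), Node(val=4, children=[])])
`shallow = copy.copy(root)` → shallow = Node(val=3, children=[Node(val=2, children=[]), Node(val=4, children=[])])
`deep = copy.deepcopy(root)` → deep = Node(val=3, children=[Node(val=2, children=[]), Node(val=4, children=[])])
`root.val = 766` → root = Node(val=766, children=[Node(val=2, children=[]), Node(val=4, children=[])])
`root.children[0].val = 285` → root = Node(val=766, children=[Node(val=285, children=[]), Node(val=4, children=[])]); shallow = Node(val=3, children=[Node(val=285, children=[]), Node(val=4, children=[])])
`print(shallow.val)` → prints 3
`print(shallow.children[0].val)` → prints 285
`print(deep.val)` → prints 3
`print(deep.children[0].val)` → prints 2

Answer:
3
285
3
2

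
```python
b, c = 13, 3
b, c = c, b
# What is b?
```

Trace:
`b, c = 13, 3` → b = 13; c = 3
`b, c = c, b` → b = 3; c = 13
So b = 3

Answer: 3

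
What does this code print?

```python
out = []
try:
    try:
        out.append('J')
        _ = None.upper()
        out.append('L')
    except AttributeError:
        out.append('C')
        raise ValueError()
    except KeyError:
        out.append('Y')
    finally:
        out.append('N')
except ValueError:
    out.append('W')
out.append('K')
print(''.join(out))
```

Execution trace: 'J' (inner try body) → 'C' (inner except AttributeError) → 'N' (inner finally) → 'W' (outer except ValueError) → 'K' (after the try/except). Output: JCNWK

Answer: JCNWK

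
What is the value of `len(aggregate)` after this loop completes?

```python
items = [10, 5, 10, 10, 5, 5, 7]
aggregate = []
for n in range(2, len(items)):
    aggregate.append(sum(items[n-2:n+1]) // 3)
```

Number of 3-element averages
`aggregate` takes the values: [] → [8] → [8, 8] → [8, 8, 8] → [8, 8, 8, 6] → [8, 8, 8, 6, 5]
So `len(aggregate)` = 5

Answer: 5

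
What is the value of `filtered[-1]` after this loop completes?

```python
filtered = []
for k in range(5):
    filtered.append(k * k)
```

Last element of squares 0 to 4
`filtered` takes the values: [] → [0] → [0, 1] → [0, 1, 4] → [0, 1, 4, 9] → [0, 1, 4, 9, 16]
So `filtered[-1]` = 16

Answer: 16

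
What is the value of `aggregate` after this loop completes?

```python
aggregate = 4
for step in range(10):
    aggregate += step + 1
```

Start at 4, add 1 to 10 = 59
`aggregate` takes the values: 4 → 5 → 7 → 10 → 14 → 19 → 25 → 32 → 40 → 49 → 59

Answer: 59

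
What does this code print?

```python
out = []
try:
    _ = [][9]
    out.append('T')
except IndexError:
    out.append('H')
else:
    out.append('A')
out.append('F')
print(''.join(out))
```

Execution trace: 'H' (except IndexError) → 'F' (after the try/except). Output: HF

Answer: HF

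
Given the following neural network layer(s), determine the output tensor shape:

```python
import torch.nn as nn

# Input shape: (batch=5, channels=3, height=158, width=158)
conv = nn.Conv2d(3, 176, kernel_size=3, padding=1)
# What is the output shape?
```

Input: (5, 3, 158, 158) -> Output: (5, 176, 158, 158)

Answer: (5, 176, 158, 158)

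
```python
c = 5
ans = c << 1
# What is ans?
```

Trace:
`c = 5` → c = 5
`ans = c << 1` → ans = 10
So ans = 10

Answer: 10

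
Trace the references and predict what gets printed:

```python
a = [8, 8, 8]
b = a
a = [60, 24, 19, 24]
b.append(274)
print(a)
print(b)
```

Key concept: rebinding vs mutation: a is rebound to a new list, b still points at the original.
Step by step:
`a = [8, 8, 8]` → a = [8, 8, 8]
`b = a` → b = [8, 8, 8] (same object as a)
`a = [60, 24, 19, 24]` → a = [60, 24, 19, 24]
`b.append(274)` → b = [8, 8, 8, 274]
`print(a)` → prints [60, 24, 19, 24]
`print(b)` → prints [8, 8, 8, 274]

Answer:
[60, 24, 19, 24]
[8, 8, 8, 274]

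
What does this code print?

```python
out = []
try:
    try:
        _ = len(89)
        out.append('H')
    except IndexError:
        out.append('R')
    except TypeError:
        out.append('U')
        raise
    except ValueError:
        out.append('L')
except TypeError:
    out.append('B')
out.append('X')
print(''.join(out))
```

Execution trace: 'U' (inner except TypeError) → 'B' (outer except TypeError) → 'X' (after the try/except). Output: UBX

Answer: UBX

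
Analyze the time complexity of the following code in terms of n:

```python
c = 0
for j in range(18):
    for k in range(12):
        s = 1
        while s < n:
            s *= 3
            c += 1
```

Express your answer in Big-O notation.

Each loop level contributes: 1 × 1 × log n. Multiplying the contributions gives O(log n).

Answer: O(log n)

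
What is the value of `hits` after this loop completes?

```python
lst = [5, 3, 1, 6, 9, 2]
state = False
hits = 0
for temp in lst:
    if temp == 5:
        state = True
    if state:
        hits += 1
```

Count elements after first 5 in [5, 3, 1, 6, 9, 2]
`hits` takes the values: 0 → 1 → 2 → 3 → 4 → 5 → 6

Answer: 6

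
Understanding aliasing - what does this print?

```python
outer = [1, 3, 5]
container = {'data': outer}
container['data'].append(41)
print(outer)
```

Key concept: dict holds reference to list.
Step by step:
`outer = [1, 3, 5]` → outer = [1, 3, 5]
`container = {'data': outer}` → container = {'data': [1, 3, 5]}
`container['data'].append(41)` → outer = [1, 3, 5, 41]; container = {'data': [1, 3, 5, 41]}
`print(outer)` → prints [1, 3, 5, 41]

Answer: [1, 3, 5, 41]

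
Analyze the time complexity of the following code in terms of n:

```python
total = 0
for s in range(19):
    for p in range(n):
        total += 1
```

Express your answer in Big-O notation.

Each loop level contributes: 1 × n. Multiplying the contributions gives O(n).

Answer: O(n)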